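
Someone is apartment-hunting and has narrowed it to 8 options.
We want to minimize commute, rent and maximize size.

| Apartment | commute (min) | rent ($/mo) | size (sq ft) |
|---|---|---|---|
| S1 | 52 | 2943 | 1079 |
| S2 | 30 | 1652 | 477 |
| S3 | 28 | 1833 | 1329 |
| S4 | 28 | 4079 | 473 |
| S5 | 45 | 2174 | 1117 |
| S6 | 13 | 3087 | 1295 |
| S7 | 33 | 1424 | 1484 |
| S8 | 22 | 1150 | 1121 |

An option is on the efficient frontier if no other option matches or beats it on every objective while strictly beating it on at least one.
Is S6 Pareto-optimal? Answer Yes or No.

Yes

S1: worse on commute (52 vs 13).
S2: worse on commute (30 vs 13).
S3: worse on commute (28 vs 13).
S4: worse on commute (28 vs 13).
S5: worse on commute (45 vs 13).
S7: worse on commute (33 vs 13).
S8: worse on commute (22 vs 13).
No option is at least as good as S6 on every objective and strictly better on one.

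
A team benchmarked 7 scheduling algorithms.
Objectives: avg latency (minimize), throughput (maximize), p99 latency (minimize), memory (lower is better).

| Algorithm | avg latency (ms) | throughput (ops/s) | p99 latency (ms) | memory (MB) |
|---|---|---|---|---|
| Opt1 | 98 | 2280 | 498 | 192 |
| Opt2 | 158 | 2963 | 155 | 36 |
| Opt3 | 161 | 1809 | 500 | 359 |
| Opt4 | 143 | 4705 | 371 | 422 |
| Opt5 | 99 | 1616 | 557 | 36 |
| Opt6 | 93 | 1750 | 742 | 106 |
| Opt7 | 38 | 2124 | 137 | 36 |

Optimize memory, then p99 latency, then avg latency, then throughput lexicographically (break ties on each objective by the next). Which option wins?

Opt7

First minimize memory: best is 36, kept {Opt2, Opt5, Opt7}.
Then minimize p99 latency: best is 137, kept {Opt7}.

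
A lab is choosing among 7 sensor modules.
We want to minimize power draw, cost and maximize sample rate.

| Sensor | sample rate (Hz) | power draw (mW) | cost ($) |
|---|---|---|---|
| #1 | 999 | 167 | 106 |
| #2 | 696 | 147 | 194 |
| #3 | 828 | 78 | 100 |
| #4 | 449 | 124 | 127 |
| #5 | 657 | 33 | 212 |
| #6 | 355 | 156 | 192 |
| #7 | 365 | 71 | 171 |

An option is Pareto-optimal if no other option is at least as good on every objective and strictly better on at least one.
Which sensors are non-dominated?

#1: not dominated (best sample rate).
#2: dominated by #3 (sample rate 828≥696, power draw 78≤147, cost 100≤194).
#3: not dominated (best cost).
#4: dominated by #3 (sample rate 828≥449, power draw 78≤124, cost 100≤127).
#5: not dominated (best power draw).
#6: dominated by #3 (sample rate 828≥355, power draw 78≤156, cost 100≤192).
#7: not dominated.

#1, #3, #5, #7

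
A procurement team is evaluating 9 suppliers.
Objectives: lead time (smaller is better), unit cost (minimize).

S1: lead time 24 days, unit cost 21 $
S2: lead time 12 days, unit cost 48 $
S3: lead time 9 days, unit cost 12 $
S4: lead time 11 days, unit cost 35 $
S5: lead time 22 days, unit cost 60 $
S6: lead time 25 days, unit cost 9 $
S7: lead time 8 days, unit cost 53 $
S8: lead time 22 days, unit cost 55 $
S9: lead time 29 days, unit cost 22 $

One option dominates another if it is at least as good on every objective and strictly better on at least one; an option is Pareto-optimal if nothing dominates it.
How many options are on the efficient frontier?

S1: dominated by S3 (lead time 9≤24, unit cost 12≤21).
S2: dominated by S3 (lead time 9≤12, unit cost 12≤48).
S3: not dominated.
S4: dominated by S3 (lead time 9≤11, unit cost 12≤35).
S5: dominated by S2 (lead time 12≤22, unit cost 48≤60).
S6: not dominated (best unit cost).
S7: not dominated (best lead time).
S8: dominated by S2 (lead time 12≤22, unit cost 48≤55).
S9: dominated by S1 (lead time 24≤29, unit cost 21≤22).
Pareto-optimal: S3, S6, S7 → 3.

3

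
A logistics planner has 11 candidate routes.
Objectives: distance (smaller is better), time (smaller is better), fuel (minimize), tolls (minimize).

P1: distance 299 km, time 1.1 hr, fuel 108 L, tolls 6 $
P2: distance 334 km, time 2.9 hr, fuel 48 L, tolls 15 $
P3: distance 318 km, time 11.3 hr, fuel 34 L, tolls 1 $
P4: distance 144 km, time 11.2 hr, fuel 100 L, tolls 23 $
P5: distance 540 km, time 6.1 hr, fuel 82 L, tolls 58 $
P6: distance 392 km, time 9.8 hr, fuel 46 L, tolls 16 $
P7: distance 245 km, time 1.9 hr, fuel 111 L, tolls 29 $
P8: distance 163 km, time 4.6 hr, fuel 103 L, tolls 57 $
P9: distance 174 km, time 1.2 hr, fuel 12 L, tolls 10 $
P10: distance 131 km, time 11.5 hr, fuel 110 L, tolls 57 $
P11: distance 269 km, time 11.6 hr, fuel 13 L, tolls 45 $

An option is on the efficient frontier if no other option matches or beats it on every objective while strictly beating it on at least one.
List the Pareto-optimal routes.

P1: not dominated (best time).
P2: dominated by P9 (distance 174≤334, time 1.2≤2.9, fuel 12≤48, tolls 10≤15).
P3: not dominated (best tolls).
P4: not dominated.
P5: dominated by P2 (distance 334≤540, time 2.9≤6.1, fuel 48≤82, tolls 15≤58).
P6: dominated by P9 (distance 174≤392, time 1.2≤9.8, fuel 12≤46, tolls 10≤16).
P7: dominated by P9 (distance 174≤245, time 1.2≤1.9, fuel 12≤111, tolls 10≤29).
P8: not dominated.
P9: not dominated (best fuel).
P10: not dominated (best distance).
P11: dominated by P9 (distance 174≤269, time 1.2≤11.6, fuel 12≤13, tolls 10≤45).

P1, P3, P4, P8, P9, P10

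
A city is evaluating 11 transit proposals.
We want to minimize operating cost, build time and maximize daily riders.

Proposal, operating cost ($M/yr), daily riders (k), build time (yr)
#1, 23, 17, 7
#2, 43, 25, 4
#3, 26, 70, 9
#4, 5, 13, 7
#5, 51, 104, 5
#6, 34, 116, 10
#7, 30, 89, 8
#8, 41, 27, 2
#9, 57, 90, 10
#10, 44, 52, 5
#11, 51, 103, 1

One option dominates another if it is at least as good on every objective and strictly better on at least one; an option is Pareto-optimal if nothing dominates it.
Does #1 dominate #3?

#1 vs #3: #1 is worse on daily riders (17 vs 70), so it does not dominate #3.

No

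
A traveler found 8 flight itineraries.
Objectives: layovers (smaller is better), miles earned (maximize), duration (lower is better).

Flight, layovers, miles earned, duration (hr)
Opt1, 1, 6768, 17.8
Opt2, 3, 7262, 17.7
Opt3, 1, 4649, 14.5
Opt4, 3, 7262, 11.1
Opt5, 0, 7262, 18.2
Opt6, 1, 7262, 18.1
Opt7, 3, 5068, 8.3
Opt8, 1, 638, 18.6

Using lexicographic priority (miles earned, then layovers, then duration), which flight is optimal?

First maximize miles earned: best is 7262, kept {Opt2, Opt4, Opt5, Opt6}.
Then minimize layovers: best is 0, kept {Opt5}.

Opt5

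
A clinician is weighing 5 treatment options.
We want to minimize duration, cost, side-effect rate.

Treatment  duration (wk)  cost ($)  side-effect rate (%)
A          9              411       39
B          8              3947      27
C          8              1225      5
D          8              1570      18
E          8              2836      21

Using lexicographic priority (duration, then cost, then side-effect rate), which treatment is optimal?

First minimize duration: best is 8, kept {B, C, D, E}.
Then minimize cost: best is 1225, kept {C}.

C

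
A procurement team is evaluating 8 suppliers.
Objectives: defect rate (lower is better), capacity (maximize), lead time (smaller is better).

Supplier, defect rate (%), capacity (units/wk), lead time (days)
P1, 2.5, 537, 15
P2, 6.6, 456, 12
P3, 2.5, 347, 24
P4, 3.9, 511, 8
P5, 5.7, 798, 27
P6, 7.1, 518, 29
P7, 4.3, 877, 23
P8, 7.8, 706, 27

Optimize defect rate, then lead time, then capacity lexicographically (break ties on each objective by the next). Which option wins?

First minimize defect rate: best is 2.5, kept {P1, P3}.
Then minimize lead time: best is 15, kept {P1}.

P1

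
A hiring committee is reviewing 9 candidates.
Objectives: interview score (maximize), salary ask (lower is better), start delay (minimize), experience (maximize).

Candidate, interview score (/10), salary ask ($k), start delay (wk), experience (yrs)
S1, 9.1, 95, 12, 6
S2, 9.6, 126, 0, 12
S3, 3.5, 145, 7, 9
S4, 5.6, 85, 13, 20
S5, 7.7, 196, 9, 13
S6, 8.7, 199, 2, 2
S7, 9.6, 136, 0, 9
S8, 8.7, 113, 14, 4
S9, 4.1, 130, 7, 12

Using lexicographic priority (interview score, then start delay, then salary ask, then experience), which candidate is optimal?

First maximize interview score: best is 9.6, kept {S2, S7}.
Then minimize start delay: best is 0, kept {S2, S7}.
Then minimize salary ask: best is 126, kept {S2}.

S2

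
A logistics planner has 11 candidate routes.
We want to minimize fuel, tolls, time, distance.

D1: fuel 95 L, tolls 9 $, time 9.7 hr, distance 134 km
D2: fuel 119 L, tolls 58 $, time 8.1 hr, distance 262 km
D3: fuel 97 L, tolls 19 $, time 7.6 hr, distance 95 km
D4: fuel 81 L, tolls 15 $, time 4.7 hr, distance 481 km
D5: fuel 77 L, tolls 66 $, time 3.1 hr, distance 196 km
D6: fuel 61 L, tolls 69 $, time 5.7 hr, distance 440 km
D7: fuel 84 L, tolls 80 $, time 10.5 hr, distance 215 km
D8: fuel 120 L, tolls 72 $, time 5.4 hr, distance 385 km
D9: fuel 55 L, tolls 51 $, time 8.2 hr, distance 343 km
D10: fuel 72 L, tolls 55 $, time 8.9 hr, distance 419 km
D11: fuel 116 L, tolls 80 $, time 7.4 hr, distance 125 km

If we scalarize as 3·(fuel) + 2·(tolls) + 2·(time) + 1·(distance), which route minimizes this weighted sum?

D1: 3·95 + 2·9 + 2·9.7 + 1·134 = 456.4
D2: 3·119 + 2·58 + 2·8.1 + 1·262 = 751.2
D3: 3·97 + 2·19 + 2·7.6 + 1·95 = 439.2
D4: 3·81 + 2·15 + 2·4.7 + 1·481 = 763.4
D5: 3·77 + 2·66 + 2·3.1 + 1·196 = 565.2
D6: 3·61 + 2·69 + 2·5.7 + 1·440 = 772.4
D7: 3·84 + 2·80 + 2·10.5 + 1·215 = 648.0
D8: 3·120 + 2·72 + 2·5.4 + 1·385 = 899.8
D9: 3·55 + 2·51 + 2·8.2 + 1·343 = 626.4
D10: 3·72 + 2·55 + 2·8.9 + 1·419 = 762.8
D11: 3·116 + 2·80 + 2·7.4 + 1·125 = 647.8
Lowest: D3 at 439.2.

D3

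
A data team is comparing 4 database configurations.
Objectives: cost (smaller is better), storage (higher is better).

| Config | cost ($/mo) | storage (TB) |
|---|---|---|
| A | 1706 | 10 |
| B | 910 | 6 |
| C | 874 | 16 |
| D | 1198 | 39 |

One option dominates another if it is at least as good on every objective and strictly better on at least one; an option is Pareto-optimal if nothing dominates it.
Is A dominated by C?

Yes

C vs A: cost 874≤1706, storage 16≥10 — C is at least as good on every objective with at least one strict improvement.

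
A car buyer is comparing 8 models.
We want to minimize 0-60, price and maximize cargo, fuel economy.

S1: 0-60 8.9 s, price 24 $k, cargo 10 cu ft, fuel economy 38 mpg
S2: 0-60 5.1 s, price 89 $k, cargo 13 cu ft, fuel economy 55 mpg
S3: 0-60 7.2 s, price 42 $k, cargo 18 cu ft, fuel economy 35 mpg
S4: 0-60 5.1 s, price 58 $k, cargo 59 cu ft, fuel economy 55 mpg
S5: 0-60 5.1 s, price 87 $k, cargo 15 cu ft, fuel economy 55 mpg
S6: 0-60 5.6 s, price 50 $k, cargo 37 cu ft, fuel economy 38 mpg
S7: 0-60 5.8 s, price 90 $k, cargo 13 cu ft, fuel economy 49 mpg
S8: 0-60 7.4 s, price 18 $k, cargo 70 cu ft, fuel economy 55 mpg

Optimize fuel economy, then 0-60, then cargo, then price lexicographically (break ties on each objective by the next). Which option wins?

S4

First maximize fuel economy: best is 55, kept {S2, S4, S5, S8}.
Then minimize 0-60: best is 5.1, kept {S2, S4, S5}.
Then maximize cargo: best is 59, kept {S4}.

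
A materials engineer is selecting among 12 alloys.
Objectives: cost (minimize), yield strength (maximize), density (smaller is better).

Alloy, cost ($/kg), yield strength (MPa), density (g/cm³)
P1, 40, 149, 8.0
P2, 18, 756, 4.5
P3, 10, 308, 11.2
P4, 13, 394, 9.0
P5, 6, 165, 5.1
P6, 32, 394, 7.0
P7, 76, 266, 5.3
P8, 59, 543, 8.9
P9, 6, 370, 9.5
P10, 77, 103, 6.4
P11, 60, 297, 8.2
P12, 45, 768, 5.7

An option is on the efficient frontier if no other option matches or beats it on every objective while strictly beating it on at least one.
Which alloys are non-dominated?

P1: dominated by P2 (cost 18≤40, yield strength 756≥149, density 4.5≤8.0).
P2: not dominated (best density).
P3: dominated by P9 (cost 6≤10, yield strength 370≥308, density 9.5≤11.2).
P4: not dominated.
P5: not dominated.
P6: dominated by P2 (cost 18≤32, yield strength 756≥394, density 4.5≤7.0).
P7: dominated by P2 (cost 18≤76, yield strength 756≥266, density 4.5≤5.3).
P8: dominated by P2 (cost 18≤59, yield strength 756≥543, density 4.5≤8.9).
P9: not dominated.
P10: dominated by P2 (cost 18≤77, yield strength 756≥103, density 4.5≤6.4).
P11: dominated by P2 (cost 18≤60, yield strength 756≥297, density 4.5≤8.2).
P12: not dominated (best yield strength).

P2, P4, P5, P9, P12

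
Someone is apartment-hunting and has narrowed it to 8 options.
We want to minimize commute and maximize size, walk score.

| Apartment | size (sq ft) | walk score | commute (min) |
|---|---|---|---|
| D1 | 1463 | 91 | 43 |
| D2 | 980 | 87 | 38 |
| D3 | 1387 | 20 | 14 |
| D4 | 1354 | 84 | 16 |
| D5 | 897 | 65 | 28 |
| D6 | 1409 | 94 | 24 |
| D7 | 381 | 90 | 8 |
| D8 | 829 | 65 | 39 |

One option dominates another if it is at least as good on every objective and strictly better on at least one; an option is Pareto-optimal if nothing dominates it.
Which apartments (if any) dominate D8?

D2: size 980≥829, walk score 87≥65, commute 38≤39 — dominates D8.
D4: size 1354≥829, walk score 84≥65, commute 16≤39 — dominates D8.
D5: size 897≥829, walk score 65≥65, commute 28≤39 — dominates D8.
D6: size 1409≥829, walk score 94≥65, commute 24≤39 — dominates D8.
Others (D1, D3, D7) are each worse than D8 on at least one objective.

D2, D4, D5, D6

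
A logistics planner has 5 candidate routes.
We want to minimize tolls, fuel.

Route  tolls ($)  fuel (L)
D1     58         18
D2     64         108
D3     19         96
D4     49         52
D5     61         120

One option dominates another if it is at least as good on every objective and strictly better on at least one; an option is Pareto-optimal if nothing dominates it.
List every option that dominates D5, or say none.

D1, D3, D4

D1: tolls 58≤61, fuel 18≤120 — dominates D5.
D3: tolls 19≤61, fuel 96≤120 — dominates D5.
D4: tolls 49≤61, fuel 52≤120 — dominates D5.
Others (D2) are each worse than D5 on at least one objective.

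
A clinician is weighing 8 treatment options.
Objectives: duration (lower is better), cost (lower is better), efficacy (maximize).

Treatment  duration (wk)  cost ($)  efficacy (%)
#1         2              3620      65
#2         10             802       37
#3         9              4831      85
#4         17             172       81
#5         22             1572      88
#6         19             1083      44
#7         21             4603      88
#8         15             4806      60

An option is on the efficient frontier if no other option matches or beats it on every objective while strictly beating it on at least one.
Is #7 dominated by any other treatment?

No

#1: worse on efficacy (65 vs 88).
#2: worse on efficacy (37 vs 88).
#3: worse on cost (4831 vs 4603).
#4: worse on efficacy (81 vs 88).
#5: worse on duration (22 vs 21).
#6: worse on efficacy (44 vs 88).
#8: worse on cost (4806 vs 4603).
No option is at least as good as #7 on every objective and strictly better on one.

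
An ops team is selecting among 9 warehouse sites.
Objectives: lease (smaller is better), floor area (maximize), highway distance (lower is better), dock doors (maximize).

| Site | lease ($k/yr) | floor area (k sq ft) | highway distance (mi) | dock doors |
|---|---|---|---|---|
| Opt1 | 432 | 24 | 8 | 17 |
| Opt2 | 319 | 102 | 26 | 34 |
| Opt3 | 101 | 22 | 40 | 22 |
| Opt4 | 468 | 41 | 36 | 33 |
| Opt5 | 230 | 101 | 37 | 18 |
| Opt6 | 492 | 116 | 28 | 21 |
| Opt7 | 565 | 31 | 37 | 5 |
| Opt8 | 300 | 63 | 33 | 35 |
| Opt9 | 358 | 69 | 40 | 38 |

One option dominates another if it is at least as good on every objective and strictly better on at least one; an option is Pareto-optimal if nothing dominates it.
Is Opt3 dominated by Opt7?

No

Opt7 vs Opt3: Opt7 is worse on lease (565 vs 101), so it does not dominate Opt3.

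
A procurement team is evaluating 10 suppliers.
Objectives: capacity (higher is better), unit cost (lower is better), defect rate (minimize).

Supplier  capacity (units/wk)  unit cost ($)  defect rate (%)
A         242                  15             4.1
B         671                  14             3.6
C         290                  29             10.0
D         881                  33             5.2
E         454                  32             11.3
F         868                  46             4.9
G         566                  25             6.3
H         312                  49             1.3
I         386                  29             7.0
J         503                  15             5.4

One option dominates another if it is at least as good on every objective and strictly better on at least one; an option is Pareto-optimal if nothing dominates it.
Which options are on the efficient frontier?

A: dominated by B (capacity 671≥242, unit cost 14≤15, defect rate 3.6≤4.1).
B: not dominated (best unit cost).
C: dominated by B (capacity 671≥290, unit cost 14≤29, defect rate 3.6≤10.0).
D: not dominated (best capacity).
E: dominated by B (capacity 671≥454, unit cost 14≤32, defect rate 3.6≤11.3).
F: not dominated.
G: dominated by B (capacity 671≥566, unit cost 14≤25, defect rate 3.6≤6.3).
H: not dominated (best defect rate).
I: dominated by B (capacity 671≥386, unit cost 14≤29, defect rate 3.6≤7.0).
J: dominated by B (capacity 671≥503, unit cost 14≤15, defect rate 3.6≤5.4).

B, D, F, H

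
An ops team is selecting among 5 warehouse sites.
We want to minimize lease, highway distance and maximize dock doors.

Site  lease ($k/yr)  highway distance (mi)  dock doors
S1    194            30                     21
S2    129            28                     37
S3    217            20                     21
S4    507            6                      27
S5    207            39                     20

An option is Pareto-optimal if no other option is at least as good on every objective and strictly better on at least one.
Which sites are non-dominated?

S1: dominated by S2 (lease 129≤194, highway distance 28≤30, dock doors 37≥21).
S2: not dominated (best lease).
S3: not dominated.
S4: not dominated (best highway distance).
S5: dominated by S1 (lease 194≤207, highway distance 30≤39, dock doors 21≥20).

S2, S3, S4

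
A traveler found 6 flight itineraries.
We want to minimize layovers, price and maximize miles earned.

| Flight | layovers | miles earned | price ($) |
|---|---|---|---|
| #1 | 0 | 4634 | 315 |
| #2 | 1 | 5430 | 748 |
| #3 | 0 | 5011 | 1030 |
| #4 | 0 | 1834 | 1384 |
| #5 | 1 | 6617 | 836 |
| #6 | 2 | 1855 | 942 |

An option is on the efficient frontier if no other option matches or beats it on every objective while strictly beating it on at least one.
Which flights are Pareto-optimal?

#1, #2, #3, #5

#1: not dominated (best price).
#2: not dominated.
#3: not dominated.
#4: dominated by #1 (layovers 0≤0, miles earned 4634≥1834, price 315≤1384).
#5: not dominated (best miles earned).
#6: dominated by #1 (layovers 0≤2, miles earned 4634≥1855, price 315≤942).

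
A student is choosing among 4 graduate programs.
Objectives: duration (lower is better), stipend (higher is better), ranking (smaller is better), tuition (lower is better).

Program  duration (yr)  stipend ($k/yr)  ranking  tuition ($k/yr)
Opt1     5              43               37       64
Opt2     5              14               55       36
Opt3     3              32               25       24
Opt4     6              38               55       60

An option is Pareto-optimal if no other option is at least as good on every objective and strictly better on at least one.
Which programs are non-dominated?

Opt1, Opt3, Opt4

Opt1: not dominated (best stipend).
Opt2: dominated by Opt3 (duration 3≤5, stipend 32≥14, ranking 25≤55, tuition 24≤36).
Opt3: not dominated (best duration).
Opt4: not dominated.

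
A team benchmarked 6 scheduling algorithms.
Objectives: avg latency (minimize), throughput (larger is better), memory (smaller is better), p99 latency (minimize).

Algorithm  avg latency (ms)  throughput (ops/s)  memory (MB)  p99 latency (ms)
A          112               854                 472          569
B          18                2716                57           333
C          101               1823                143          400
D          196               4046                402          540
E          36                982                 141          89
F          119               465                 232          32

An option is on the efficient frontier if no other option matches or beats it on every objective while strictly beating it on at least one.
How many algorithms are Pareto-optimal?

A: dominated by B (avg latency 18≤112, throughput 2716≥854, memory 57≤472, p99 latency 333≤569).
B: not dominated (best avg latency).
C: dominated by B (avg latency 18≤101, throughput 2716≥1823, memory 57≤143, p99 latency 333≤400).
D: not dominated (best throughput).
E: not dominated.
F: not dominated (best p99 latency).
Pareto-optimal: B, D, E, F → 4.

4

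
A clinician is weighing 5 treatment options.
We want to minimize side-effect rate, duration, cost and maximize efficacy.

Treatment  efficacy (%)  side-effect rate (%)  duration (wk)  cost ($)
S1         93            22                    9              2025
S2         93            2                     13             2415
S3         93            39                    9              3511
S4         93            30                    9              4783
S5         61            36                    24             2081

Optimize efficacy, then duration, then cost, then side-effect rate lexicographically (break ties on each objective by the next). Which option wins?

S1

First maximize efficacy: best is 93, kept {S1, S2, S3, S4}.
Then minimize duration: best is 9, kept {S1, S3, S4}.
Then minimize cost: best is 2025, kept {S1}.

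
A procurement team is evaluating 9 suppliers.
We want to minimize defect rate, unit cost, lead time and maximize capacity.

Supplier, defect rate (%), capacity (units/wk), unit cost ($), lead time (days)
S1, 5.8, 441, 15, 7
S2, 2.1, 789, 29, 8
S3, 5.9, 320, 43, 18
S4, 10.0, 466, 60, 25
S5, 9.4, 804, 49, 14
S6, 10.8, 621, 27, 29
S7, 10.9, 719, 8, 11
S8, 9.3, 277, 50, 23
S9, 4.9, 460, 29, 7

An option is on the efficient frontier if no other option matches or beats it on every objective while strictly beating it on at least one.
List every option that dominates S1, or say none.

S2: worse on unit cost (29 vs 15).
S3: worse on defect rate (5.9 vs 5.8).
S4: worse on defect rate (10.0 vs 5.8).
S5: worse on defect rate (9.4 vs 5.8).
S6: worse on defect rate (10.8 vs 5.8).
S7: worse on defect rate (10.9 vs 5.8).
S8: worse on defect rate (9.3 vs 5.8).
S9: worse on unit cost (29 vs 15).
No option dominates S1.

none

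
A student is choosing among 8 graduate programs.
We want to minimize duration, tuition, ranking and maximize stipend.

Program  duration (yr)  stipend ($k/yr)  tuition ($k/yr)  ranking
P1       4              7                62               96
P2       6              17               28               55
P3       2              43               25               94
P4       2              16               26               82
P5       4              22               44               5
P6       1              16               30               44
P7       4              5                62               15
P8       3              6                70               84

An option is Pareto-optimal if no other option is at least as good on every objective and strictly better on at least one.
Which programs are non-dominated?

P1: dominated by P3 (duration 2≤4, stipend 43≥7, tuition 25≤62, ranking 94≤96).
P2: not dominated.
P3: not dominated (best stipend).
P4: not dominated.
P5: not dominated (best ranking).
P6: not dominated (best duration).
P7: dominated by P5 (duration 4≤4, stipend 22≥5, tuition 44≤62, ranking 5≤15).
P8: dominated by P4 (duration 2≤3, stipend 16≥6, tuition 26≤70, ranking 82≤84).

P2, P3, P4, P5, P6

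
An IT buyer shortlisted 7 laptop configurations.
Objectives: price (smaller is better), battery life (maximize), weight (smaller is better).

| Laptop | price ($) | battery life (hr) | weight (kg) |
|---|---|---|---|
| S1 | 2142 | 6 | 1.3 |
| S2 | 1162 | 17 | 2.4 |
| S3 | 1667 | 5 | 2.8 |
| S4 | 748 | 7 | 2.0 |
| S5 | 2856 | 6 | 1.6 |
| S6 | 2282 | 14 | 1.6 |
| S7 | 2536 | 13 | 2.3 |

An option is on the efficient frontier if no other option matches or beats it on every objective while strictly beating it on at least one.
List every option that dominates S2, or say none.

S1: worse on price (2142 vs 1162).
S3: worse on price (1667 vs 1162).
S4: worse on battery life (7 vs 17).
S5: worse on price (2856 vs 1162).
S6: worse on price (2282 vs 1162).
S7: worse on price (2536 vs 1162).
No option dominates S2.

none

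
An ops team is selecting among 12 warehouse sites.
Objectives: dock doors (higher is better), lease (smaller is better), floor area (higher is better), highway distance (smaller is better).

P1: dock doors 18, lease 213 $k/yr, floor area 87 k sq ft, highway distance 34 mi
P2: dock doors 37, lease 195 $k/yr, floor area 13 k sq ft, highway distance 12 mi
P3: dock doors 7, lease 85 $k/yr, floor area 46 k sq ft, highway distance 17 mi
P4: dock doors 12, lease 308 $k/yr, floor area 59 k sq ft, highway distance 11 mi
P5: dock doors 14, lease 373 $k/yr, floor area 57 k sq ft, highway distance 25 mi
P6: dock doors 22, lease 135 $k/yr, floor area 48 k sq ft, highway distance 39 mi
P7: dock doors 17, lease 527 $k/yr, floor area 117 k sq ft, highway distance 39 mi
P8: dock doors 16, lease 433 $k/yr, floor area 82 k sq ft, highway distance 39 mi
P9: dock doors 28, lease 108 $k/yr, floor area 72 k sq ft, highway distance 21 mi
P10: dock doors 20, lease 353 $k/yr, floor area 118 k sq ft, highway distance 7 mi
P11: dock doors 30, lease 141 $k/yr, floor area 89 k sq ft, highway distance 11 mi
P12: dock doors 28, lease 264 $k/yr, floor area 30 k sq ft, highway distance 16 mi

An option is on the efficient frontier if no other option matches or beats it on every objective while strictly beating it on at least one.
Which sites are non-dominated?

P1: dominated by P11 (dock doors 30≥18, lease 141≤213, floor area 89≥87, highway distance 11≤34).
P2: not dominated (best dock doors).
P3: not dominated (best lease).
P4: dominated by P11 (dock doors 30≥12, lease 141≤308, floor area 89≥59, highway distance 11≤11).
P5: dominated by P9 (dock doors 28≥14, lease 108≤373, floor area 72≥57, highway distance 21≤25).
P6: dominated by P9 (dock doors 28≥22, lease 108≤135, floor area 72≥48, highway distance 21≤39).
P7: dominated by P10 (dock doors 20≥17, lease 353≤527, floor area 118≥117, highway distance 7≤39).
P8: dominated by P1 (dock doors 18≥16, lease 213≤433, floor area 87≥82, highway distance 34≤39).
P9: not dominated.
P10: not dominated (best floor area).
P11: not dominated.
P12: dominated by P11 (dock doors 30≥28, lease 141≤264, floor area 89≥30, highway distance 11≤16).

P2, P3, P9, P10, P11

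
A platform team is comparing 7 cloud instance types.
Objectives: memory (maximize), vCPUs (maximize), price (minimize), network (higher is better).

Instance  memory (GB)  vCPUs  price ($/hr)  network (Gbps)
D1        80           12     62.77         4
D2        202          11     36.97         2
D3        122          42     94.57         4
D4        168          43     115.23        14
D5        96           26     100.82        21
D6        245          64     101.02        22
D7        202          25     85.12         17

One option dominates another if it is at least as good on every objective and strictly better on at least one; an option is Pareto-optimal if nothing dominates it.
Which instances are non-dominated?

D1, D2, D3, D5, D6, D7

D1: not dominated.
D2: not dominated (best price).
D3: not dominated.
D4: dominated by D6 (memory 245≥168, vCPUs 64≥43, price 101.02≤115.23, network 22≥14).
D5: not dominated.
D6: not dominated (best memory).
D7: not dominated.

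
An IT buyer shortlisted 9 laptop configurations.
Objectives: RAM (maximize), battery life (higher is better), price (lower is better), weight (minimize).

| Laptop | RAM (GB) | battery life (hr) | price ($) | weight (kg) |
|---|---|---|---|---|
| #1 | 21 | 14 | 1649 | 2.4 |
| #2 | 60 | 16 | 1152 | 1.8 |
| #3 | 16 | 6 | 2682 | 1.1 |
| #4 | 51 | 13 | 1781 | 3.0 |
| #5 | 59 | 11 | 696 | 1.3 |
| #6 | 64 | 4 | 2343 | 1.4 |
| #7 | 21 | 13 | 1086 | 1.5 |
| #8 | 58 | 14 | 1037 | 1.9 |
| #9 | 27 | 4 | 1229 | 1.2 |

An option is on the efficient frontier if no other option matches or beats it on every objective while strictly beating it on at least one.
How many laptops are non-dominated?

#1: dominated by #2 (RAM 60≥21, battery life 16≥14, price 1152≤1649, weight 1.8≤2.4).
#2: not dominated (best battery life).
#3: not dominated (best weight).
#4: dominated by #2 (RAM 60≥51, battery life 16≥13, price 1152≤1781, weight 1.8≤3.0).
#5: not dominated (best price).
#6: not dominated (best RAM).
#7: not dominated.
#8: not dominated.
#9: not dominated.
Pareto-optimal: #2, #3, #5, #6, #7, #8, #9 → 7.

7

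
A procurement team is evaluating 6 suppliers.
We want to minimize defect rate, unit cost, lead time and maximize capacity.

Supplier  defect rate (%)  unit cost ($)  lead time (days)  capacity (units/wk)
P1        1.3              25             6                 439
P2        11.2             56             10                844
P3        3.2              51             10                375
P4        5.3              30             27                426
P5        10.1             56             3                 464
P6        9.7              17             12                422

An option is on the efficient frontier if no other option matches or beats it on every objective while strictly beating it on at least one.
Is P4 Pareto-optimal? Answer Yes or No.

No

P1 vs P4: defect rate 1.3≤5.3, unit cost 25≤30, lead time 6≤27, capacity 439≥426 — P1 is at least as good on every objective and strictly better on at least one, so P1 dominates P4.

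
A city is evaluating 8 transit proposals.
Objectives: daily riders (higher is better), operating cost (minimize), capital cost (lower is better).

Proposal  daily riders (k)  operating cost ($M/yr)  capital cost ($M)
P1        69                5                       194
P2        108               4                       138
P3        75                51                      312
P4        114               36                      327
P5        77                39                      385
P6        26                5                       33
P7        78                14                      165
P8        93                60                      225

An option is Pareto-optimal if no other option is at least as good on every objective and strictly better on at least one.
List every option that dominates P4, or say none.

none

P1: worse on daily riders (69 vs 114).
P2: worse on daily riders (108 vs 114).
P3: worse on daily riders (75 vs 114).
P5: worse on daily riders (77 vs 114).
P6: worse on daily riders (26 vs 114).
P7: worse on daily riders (78 vs 114).
P8: worse on daily riders (93 vs 114).
No option dominates P4.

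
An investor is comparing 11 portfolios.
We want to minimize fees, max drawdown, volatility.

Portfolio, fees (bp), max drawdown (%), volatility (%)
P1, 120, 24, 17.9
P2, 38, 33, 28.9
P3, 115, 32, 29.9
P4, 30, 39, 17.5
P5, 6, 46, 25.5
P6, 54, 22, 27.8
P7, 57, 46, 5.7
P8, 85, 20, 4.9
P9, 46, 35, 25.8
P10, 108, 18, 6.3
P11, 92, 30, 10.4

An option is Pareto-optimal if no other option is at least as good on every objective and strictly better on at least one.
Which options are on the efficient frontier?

P1: dominated by P8 (fees 85≤120, max drawdown 20≤24, volatility 4.9≤17.9).
P2: not dominated.
P3: dominated by P6 (fees 54≤115, max drawdown 22≤32, volatility 27.8≤29.9).
P4: not dominated.
P5: not dominated (best fees).
P6: not dominated.
P7: not dominated.
P8: not dominated (best volatility).
P9: not dominated.
P10: not dominated (best max drawdown).
P11: dominated by P8 (fees 85≤92, max drawdown 20≤30, volatility 4.9≤10.4).

P2, P4, P5, P6, P7, P8, P9, P10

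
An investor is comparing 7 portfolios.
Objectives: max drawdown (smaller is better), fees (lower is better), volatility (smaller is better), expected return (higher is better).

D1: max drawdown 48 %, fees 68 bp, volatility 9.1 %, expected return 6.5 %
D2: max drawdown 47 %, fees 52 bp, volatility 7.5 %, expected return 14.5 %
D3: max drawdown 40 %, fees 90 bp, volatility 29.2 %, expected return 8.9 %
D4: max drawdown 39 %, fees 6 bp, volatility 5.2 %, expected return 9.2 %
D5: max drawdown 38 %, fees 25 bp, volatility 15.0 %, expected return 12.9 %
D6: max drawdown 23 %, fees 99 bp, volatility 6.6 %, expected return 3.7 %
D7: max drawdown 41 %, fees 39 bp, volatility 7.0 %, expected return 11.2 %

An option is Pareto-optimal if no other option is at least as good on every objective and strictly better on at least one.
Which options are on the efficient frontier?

D2, D4, D5, D6, D7

D1: dominated by D2 (max drawdown 47≤48, fees 52≤68, volatility 7.5≤9.1, expected return 14.5≥6.5).
D2: not dominated (best expected return).
D3: dominated by D4 (max drawdown 39≤40, fees 6≤90, volatility 5.2≤29.2, expected return 9.2≥8.9).
D4: not dominated (best fees).
D5: not dominated.
D6: not dominated (best max drawdown).
D7: not dominated.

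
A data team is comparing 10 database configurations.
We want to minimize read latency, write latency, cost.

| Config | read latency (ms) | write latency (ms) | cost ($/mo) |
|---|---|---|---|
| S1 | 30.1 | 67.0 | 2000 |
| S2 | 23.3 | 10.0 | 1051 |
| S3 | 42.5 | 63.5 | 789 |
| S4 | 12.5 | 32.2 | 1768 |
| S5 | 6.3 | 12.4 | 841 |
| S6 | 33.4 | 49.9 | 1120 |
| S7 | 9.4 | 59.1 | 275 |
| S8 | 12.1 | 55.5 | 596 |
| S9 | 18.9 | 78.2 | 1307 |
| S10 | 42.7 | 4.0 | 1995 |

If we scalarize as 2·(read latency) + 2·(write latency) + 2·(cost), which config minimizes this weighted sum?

S7

S1: 2·30.1 + 2·67.0 + 2·2000 = 4194.2
S2: 2·23.3 + 2·10.0 + 2·1051 = 2168.6
S3: 2·42.5 + 2·63.5 + 2·789 = 1790.0
S4: 2·12.5 + 2·32.2 + 2·1768 = 3625.4
S5: 2·6.3 + 2·12.4 + 2·841 = 1719.4
S6: 2·33.4 + 2·49.9 + 2·1120 = 2406.6
S7: 2·9.4 + 2·59.1 + 2·275 = 687.0
S8: 2·12.1 + 2·55.5 + 2·596 = 1327.2
S9: 2·18.9 + 2·78.2 + 2·1307 = 2808.2
S10: 2·42.7 + 2·4.0 + 2·1995 = 4083.4
Lowest: S7 at 687.0.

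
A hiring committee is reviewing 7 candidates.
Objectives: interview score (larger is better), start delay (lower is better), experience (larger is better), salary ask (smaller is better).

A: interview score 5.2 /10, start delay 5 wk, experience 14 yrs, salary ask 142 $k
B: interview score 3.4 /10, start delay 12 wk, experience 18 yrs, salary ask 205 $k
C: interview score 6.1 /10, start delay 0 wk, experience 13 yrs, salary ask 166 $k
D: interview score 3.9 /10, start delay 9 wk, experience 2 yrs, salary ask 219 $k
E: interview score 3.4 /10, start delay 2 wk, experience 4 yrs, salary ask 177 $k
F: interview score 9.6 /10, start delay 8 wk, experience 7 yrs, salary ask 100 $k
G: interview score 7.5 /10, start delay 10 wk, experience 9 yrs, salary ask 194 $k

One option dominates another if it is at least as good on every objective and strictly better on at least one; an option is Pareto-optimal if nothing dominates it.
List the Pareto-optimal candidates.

A, B, C, F, G

A: not dominated.
B: not dominated (best experience).
C: not dominated (best start delay).
D: dominated by A (interview score 5.2≥3.9, start delay 5≤9, experience 14≥2, salary ask 142≤219).
E: dominated by C (interview score 6.1≥3.4, start delay 0≤2, experience 13≥4, salary ask 166≤177).
F: not dominated (best interview score).
G: not dominated.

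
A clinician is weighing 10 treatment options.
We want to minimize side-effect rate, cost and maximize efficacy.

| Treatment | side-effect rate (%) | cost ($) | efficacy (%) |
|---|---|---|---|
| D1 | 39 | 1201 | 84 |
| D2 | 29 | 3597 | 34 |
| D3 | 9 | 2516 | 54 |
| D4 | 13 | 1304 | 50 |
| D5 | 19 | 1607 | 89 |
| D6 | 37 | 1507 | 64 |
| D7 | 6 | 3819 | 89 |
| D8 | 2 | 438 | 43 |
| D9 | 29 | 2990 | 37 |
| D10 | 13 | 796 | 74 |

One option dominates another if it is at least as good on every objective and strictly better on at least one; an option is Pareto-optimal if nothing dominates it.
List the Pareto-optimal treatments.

D1: not dominated.
D2: dominated by D3 (side-effect rate 9≤29, cost 2516≤3597, efficacy 54≥34).
D3: not dominated.
D4: dominated by D10 (side-effect rate 13≤13, cost 796≤1304, efficacy 74≥50).
D5: not dominated.
D6: dominated by D10 (side-effect rate 13≤37, cost 796≤1507, efficacy 74≥64).
D7: not dominated.
D8: not dominated (best side-effect rate).
D9: dominated by D3 (side-effect rate 9≤29, cost 2516≤2990, efficacy 54≥37).
D10: not dominated.

D1, D3, D5, D7, D8, D10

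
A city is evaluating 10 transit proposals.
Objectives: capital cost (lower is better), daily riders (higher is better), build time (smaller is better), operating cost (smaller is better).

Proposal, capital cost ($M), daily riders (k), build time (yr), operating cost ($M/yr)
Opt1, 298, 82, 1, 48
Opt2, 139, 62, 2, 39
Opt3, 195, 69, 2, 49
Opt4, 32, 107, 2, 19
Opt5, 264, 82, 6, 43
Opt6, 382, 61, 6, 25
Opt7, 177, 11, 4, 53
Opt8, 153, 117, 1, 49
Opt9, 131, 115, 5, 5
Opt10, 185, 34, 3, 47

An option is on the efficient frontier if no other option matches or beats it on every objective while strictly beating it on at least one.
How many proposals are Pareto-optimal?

Opt1: not dominated.
Opt2: dominated by Opt4 (capital cost 32≤139, daily riders 107≥62, build time 2≤2, operating cost 19≤39).
Opt3: dominated by Opt4 (capital cost 32≤195, daily riders 107≥69, build time 2≤2, operating cost 19≤49).
Opt4: not dominated (best capital cost).
Opt5: dominated by Opt4 (capital cost 32≤264, daily riders 107≥82, build time 2≤6, operating cost 19≤43).
Opt6: dominated by Opt4 (capital cost 32≤382, daily riders 107≥61, build time 2≤6, operating cost 19≤25).
Opt7: dominated by Opt2 (capital cost 139≤177, daily riders 62≥11, build time 2≤4, operating cost 39≤53).
Opt8: not dominated (best daily riders).
Opt9: not dominated (best operating cost).
Opt10: dominated by Opt2 (capital cost 139≤185, daily riders 62≥34, build time 2≤3, operating cost 39≤47).
Pareto-optimal: Opt1, Opt4, Opt8, Opt9 → 4.

4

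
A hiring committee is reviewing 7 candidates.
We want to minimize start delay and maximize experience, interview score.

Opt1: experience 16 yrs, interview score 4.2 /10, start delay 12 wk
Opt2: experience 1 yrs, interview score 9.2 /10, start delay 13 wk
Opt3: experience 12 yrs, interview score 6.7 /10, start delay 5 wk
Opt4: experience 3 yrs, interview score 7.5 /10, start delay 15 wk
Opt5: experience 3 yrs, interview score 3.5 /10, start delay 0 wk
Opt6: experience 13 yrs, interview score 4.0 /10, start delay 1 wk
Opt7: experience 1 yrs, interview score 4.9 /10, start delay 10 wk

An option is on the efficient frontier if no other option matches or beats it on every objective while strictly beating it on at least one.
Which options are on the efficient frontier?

Opt1, Opt2, Opt3, Opt4, Opt5, Opt6

Opt1: not dominated (best experience).
Opt2: not dominated (best interview score).
Opt3: not dominated.
Opt4: not dominated.
Opt5: not dominated (best start delay).
Opt6: not dominated.
Opt7: dominated by Opt3 (experience 12≥1, interview score 6.7≥4.9, start delay 5≤10).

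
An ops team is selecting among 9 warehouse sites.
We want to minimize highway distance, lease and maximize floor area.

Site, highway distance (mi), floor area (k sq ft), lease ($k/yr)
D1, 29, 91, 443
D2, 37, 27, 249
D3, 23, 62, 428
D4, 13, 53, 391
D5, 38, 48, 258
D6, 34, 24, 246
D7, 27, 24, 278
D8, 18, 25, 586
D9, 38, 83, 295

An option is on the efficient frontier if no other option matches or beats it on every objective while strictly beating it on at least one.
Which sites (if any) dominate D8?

D4

D4: highway distance 13≤18, floor area 53≥25, lease 391≤586 — dominates D8.
Others (D1, D2, D3, D5, D6, D7, D9) are each worse than D8 on at least one objective.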